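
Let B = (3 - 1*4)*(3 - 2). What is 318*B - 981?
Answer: -1299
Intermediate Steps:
B = -1 (B = (3 - 4)*1 = -1*1 = -1)
318*B - 981 = 318*(-1) - 981 = -318 - 981 = -1299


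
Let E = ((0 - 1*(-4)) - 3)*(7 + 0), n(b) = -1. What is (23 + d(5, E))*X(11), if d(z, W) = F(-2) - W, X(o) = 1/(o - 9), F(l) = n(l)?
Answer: 15/2 ≈ 7.5000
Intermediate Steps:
F(l) = -1
X(o) = 1/(-9 + o)
E = 7 (E = ((0 + 4) - 3)*7 = (4 - 3)*7 = 1*7 = 7)
d(z, W) = -1 - W
(23 + d(5, E))*X(11) = (23 + (-1 - 1*7))/(-9 + 11) = (23 + (-1 - 7))/2 = (23 - 8)*(½) = 15*(½) = 15/2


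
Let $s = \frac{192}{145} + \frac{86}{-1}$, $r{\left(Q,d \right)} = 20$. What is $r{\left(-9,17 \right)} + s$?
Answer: $- \frac{9378}{145} \approx -64.676$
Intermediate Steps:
$s = - \frac{12278}{145}$ ($s = 192 \cdot \frac{1}{145} + 86 \left(-1\right) = \frac{192}{145} - 86 = - \frac{12278}{145} \approx -84.676$)
$r{\left(-9,17 \right)} + s = 20 - \frac{12278}{145} = - \frac{9378}{145}$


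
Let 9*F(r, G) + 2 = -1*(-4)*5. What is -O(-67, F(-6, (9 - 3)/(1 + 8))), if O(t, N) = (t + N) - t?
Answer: -2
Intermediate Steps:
F(r, G) = 2 (F(r, G) = -2/9 + (-1*(-4)*5)/9 = -2/9 + (4*5)/9 = -2/9 + (⅑)*20 = -2/9 + 20/9 = 2)
O(t, N) = N (O(t, N) = (N + t) - t = N)
-O(-67, F(-6, (9 - 3)/(1 + 8))) = -1*2 = -2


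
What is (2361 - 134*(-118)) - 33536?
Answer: -15363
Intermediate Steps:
(2361 - 134*(-118)) - 33536 = (2361 + 15812) - 33536 = 18173 - 33536 = -15363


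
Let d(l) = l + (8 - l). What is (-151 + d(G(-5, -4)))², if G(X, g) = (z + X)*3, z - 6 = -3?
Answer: 20449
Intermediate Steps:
z = 3 (z = 6 - 3 = 3)
G(X, g) = 9 + 3*X (G(X, g) = (3 + X)*3 = 9 + 3*X)
d(l) = 8
(-151 + d(G(-5, -4)))² = (-151 + 8)² = (-143)² = 20449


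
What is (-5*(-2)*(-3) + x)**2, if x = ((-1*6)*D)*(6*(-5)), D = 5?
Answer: 756900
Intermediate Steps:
x = 900 (x = (-1*6*5)*(6*(-5)) = -6*5*(-30) = -30*(-30) = 900)
(-5*(-2)*(-3) + x)**2 = (-5*(-2)*(-3) + 900)**2 = (10*(-3) + 900)**2 = (-30 + 900)**2 = 870**2 = 756900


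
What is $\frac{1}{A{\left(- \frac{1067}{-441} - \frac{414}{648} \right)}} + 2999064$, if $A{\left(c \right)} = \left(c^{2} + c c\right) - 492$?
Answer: $\frac{27976873472032}{9328535} \approx 2.9991 \cdot 10^{6}$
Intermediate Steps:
$A{\left(c \right)} = -492 + 2 c^{2}$ ($A{\left(c \right)} = \left(c^{2} + c^{2}\right) - 492 = 2 c^{2} - 492 = -492 + 2 c^{2}$)
$\frac{1}{A{\left(- \frac{1067}{-441} - \frac{414}{648} \right)}} + 2999064 = \frac{1}{-492 + 2 \left(- \frac{1067}{-441} - \frac{414}{648}\right)^{2}} + 2999064 = \frac{1}{-492 + 2 \left(\left(-1067\right) \left(- \frac{1}{441}\right) - \frac{23}{36}\right)^{2}} + 2999064 = \frac{1}{-492 + 2 \left(\frac{1067}{441} - \frac{23}{36}\right)^{2}} + 2999064 = \frac{1}{-492 + 2 \left(\frac{349}{196}\right)^{2}} + 2999064 = \frac{1}{-492 + 2 \cdot \frac{121801}{38416}} + 2999064 = \frac{1}{-492 + \frac{121801}{19208}} + 2999064 = \frac{1}{- \frac{9328535}{19208}} + 2999064 = - \frac{19208}{9328535} + 2999064 = \frac{27976873472032}{9328535}$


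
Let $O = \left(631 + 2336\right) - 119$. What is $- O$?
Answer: $-2848$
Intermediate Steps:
$O = 2848$ ($O = 2967 - 119 = 2848$)
$- O = \left(-1\right) 2848 = -2848$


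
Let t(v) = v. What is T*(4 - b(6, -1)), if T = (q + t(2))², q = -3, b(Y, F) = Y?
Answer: -2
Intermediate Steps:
T = 1 (T = (-3 + 2)² = (-1)² = 1)
T*(4 - b(6, -1)) = 1*(4 - 1*6) = 1*(4 - 6) = 1*(-2) = -2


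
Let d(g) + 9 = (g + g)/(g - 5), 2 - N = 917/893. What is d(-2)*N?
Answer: -51271/6251 ≈ -8.2020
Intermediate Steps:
N = 869/893 (N = 2 - 917/893 = 869/893 ≈ 0.97312)
d(g) = -9 + 2*g/(-5 + g) (d(g) = -9 + (g + g)/(g - 5) = -9 + (2*g)/(-5 + g) = -9 + 2*g/(-5 + g))
d(-2)*N = ((45 - 7*(-2))/(-5 - 2))*(869/893) = ((45 + 14)/(-7))*(869/893) = -1/7*59*(869/893) = -59/7*869/893 = -51271/6251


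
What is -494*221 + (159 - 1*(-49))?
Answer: -108966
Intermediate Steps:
-494*221 + (159 - 1*(-49)) = -109174 + (159 + 49) = -109174 + 208 = -108966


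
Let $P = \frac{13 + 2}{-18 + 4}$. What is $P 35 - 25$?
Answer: $- \frac{125}{2} \approx -62.5$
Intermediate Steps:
$P = - \frac{15}{14}$ ($P = \frac{15}{-14} = 15 \left(- \frac{1}{14}\right) = - \frac{15}{14} \approx -1.0714$)
$P 35 - 25 = \left(- \frac{15}{14}\right) 35 - 25 = - \frac{75}{2} - 25 = - \frac{125}{2}$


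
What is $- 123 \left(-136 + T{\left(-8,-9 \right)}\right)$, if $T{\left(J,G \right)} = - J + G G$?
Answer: $5781$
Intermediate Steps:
$T{\left(J,G \right)} = G^{2} - J$ ($T{\left(J,G \right)} = - J + G^{2} = G^{2} - J$)
$- 123 \left(-136 + T{\left(-8,-9 \right)}\right) = - 123 \left(-136 - \left(-8 - \left(-9\right)^{2}\right)\right) = - 123 \left(-136 + \left(81 + 8\right)\right) = - 123 \left(-136 + 89\right) = \left(-123\right) \left(-47\right) = 5781$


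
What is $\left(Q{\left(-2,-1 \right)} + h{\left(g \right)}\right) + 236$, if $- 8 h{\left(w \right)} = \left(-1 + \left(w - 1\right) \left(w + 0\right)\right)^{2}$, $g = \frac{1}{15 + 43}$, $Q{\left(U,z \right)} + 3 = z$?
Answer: $\frac{20991713335}{90531968} \approx 231.87$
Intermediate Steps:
$Q{\left(U,z \right)} = -3 + z$
$g = \frac{1}{58} \approx 0.017241$
$h{\left(w \right)} = - \frac{\left(-1 + w \left(-1 + w\right)\right)^{2}}{8}$ ($h{\left(w \right)} = - \frac{\left(-1 + \left(w - 1\right) \left(w + 0\right)\right)^{2}}{8} = - \frac{\left(-1 + \left(-1 + w\right) w\right)^{2}}{8} = - \frac{\left(-1 + w \left(-1 + w\right)\right)^{2}}{8}$)
$\left(Q{\left(-2,-1 \right)} + h{\left(g \right)}\right) + 236 = \left(\left(-3 - 1\right) - \frac{\left(1 + \frac{1}{58} - \left(\frac{1}{58}\right)^{2}\right)^{2}}{8}\right) + 236 = \left(-4 - \frac{\left(1 + \frac{1}{58} - \frac{1}{3364}\right)^{2}}{8}\right) + 236 = \left(-4 - \frac{\left(\frac{3421}{3364}\right)^{2}}{8}\right) + 236 = \left(-4 - \frac{11703241}{90531968}\right) + 236 = - \frac{373831113}{90531968} + 236 = \frac{20991713335}{90531968}$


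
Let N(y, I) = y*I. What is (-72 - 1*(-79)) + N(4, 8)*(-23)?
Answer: -729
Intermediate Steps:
N(y, I) = I*y
(-72 - 1*(-79)) + N(4, 8)*(-23) = (-72 - 1*(-79)) + (8*4)*(-23) = (-72 + 79) + 32*(-23) = 7 - 736 = -729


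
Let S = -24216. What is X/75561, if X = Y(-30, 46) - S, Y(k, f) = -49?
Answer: 24167/75561 ≈ 0.31983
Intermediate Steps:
X = 24167 (X = -49 - 1*(-24216) = -49 + 24216 = 24167)
X/75561 = 24167/75561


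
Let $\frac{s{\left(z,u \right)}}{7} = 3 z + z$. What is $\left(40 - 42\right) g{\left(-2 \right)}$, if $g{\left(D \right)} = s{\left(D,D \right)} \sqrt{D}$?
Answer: $112 i \sqrt{2} \approx 158.39 i$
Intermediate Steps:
$s{\left(z,u \right)} = 28 z$ ($s{\left(z,u \right)} = 7 \left(3 z + z\right) = 7 \cdot 4 z = 28 z$)
$g{\left(D \right)} = 28 D^{\frac{3}{2}}$ ($g{\left(D \right)} = 28 D \sqrt{D} = 28 D^{\frac{3}{2}}$)
$\left(40 - 42\right) g{\left(-2 \right)} = \left(40 - 42\right) 28 \left(-2\right)^{\frac{3}{2}} = - 2 \cdot 28 \left(- 2 i \sqrt{2}\right) = - 2 \left(- 56 i \sqrt{2}\right) = 112 i \sqrt{2}$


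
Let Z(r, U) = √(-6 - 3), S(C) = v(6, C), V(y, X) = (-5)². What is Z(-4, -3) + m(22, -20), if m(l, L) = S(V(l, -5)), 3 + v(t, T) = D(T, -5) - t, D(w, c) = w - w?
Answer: -9 + 3*I ≈ -9.0 + 3.0*I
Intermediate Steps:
D(w, c) = 0
V(y, X) = 25
v(t, T) = -3 - t (v(t, T) = -3 + (0 - t) = -3 - t)
S(C) = -9 (S(C) = -3 - 1*6 = -3 - 6 = -9)
m(l, L) = -9
Z(r, U) = 3*I (Z(r, U) = √(-9) = 3*I)
Z(-4, -3) + m(22, -20) = 3*I - 9 = -9 + 3*I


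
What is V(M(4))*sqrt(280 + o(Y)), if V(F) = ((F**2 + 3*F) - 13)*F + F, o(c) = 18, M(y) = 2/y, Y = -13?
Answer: -41*sqrt(298)/8 ≈ -88.471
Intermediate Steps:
V(F) = F + F*(-13 + F**2 + 3*F) (V(F) = (-13 + F**2 + 3*F)*F + F = F*(-13 + F**2 + 3*F) + F = F + F*(-13 + F**2 + 3*F))
V(M(4))*sqrt(280 + o(Y)) = ((2/4)*(-12 + (2/4)**2 + 3*(2/4)))*sqrt(280 + 18) = ((2*(1/4))*(-12 + (2*(1/4))**2 + 3*(2*(1/4))))*sqrt(298) = ((-12 + (1/2)**2 + 3*(1/2))/2)*sqrt(298) = ((-12 + 1/4 + 3/2)/2)*sqrt(298) = ((1/2)*(-41/4))*sqrt(298) = -41*sqrt(298)/8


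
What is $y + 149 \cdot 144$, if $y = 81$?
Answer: $21537$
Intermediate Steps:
$y + 149 \cdot 144 = 81 + 149 \cdot 144 = 81 + 21456 = 21537$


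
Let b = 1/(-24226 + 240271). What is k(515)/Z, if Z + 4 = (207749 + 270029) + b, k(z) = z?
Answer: 111263175/103220683831 ≈ 0.0010779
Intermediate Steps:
b = 1/216045 ≈ 4.6287e-6
Z = 103220683831/216045 (Z = -4 + ((207749 + 270029) + 1/216045) = -4 + (477778 + 1/216045) = -4 + 103221548011/216045 = 103220683831/216045 ≈ 4.7777e+5)
k(515)/Z = 515/(103220683831/216045) = 515*(216045/103220683831) = 111263175/103220683831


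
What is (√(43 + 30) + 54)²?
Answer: (54 + √73)² ≈ 3911.8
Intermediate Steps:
(√(43 + 30) + 54)² = (√73 + 54)² = (54 + √73)²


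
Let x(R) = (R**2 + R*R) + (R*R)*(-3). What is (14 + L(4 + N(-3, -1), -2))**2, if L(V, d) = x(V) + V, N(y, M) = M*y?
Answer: 784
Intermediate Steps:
x(R) = -R**2 (x(R) = (R**2 + R**2) + R**2*(-3) = 2*R**2 - 3*R**2 = -R**2)
L(V, d) = V - V**2 (L(V, d) = -V**2 + V = V - V**2)
(14 + L(4 + N(-3, -1), -2))**2 = (14 + (4 - 1*(-3))*(1 - (4 - 1*(-3))))**2 = (14 + (4 + 3)*(1 - (4 + 3)))**2 = (14 + 7*(1 - 1*7))**2 = (14 + 7*(1 - 7))**2 = (14 + 7*(-6))**2 = (14 - 42)**2 = (-28)**2 = 784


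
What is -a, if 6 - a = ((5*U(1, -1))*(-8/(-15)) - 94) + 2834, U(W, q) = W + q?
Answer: 2734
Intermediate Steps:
a = -2734 (a = 6 - (((5*(1 - 1))*(-8/(-15)) - 94) + 2834) = 6 - (((5*0)*(-8*(-1/15)) - 94) + 2834) = 6 - ((0*(8/15) - 94) + 2834) = 6 - ((0 - 94) + 2834) = 6 - (-94 + 2834) = 6 - 1*2740 = 6 - 2740 = -2734)
-a = -1*(-2734) = 2734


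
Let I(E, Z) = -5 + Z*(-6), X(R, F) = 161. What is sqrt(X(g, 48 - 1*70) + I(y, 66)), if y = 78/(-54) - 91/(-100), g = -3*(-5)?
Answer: 4*I*sqrt(15) ≈ 15.492*I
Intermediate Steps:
g = 15
y = -481/900 (y = 78*(-1/54) - 91*(-1/100) = -13/9 + 91/100 = -481/900 ≈ -0.53444)
I(E, Z) = -5 - 6*Z
sqrt(X(g, 48 - 1*70) + I(y, 66)) = sqrt(161 + (-5 - 6*66)) = sqrt(161 + (-5 - 396)) = sqrt(161 - 401) = sqrt(-240) = 4*I*sqrt(15)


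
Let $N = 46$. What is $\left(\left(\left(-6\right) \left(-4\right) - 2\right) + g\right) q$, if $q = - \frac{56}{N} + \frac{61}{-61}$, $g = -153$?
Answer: $\frac{6681}{23} \approx 290.48$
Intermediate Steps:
$q = - \frac{51}{23}$ ($q = - \frac{56}{46} + \frac{61}{-61} = \left(-56\right) \frac{1}{46} + 61 \left(- \frac{1}{61}\right) = - \frac{28}{23} - 1 = - \frac{51}{23} \approx -2.2174$)
$\left(\left(\left(-6\right) \left(-4\right) - 2\right) + g\right) q = \left(\left(\left(-6\right) \left(-4\right) - 2\right) - 153\right) \left(- \frac{51}{23}\right) = \left(\left(24 - 2\right) - 153\right) \left(- \frac{51}{23}\right) = \left(22 - 153\right) \left(- \frac{51}{23}\right) = \left(-131\right) \left(- \frac{51}{23}\right) = \frac{6681}{23}$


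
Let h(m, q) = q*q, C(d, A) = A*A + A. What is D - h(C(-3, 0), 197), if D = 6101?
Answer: -32708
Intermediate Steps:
C(d, A) = A + A² (C(d, A) = A² + A = A + A²)
h(m, q) = q²
D - h(C(-3, 0), 197) = 6101 - 1*197² = 6101 - 1*38809 = 6101 - 38809 = -32708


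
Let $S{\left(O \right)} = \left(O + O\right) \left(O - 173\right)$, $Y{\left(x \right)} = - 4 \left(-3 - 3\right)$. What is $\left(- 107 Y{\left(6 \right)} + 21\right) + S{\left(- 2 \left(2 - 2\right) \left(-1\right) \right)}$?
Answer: $-2547$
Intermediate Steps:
$Y{\left(x \right)} = 24$ ($Y{\left(x \right)} = \left(-4\right) \left(-6\right) = 24$)
$S{\left(O \right)} = 2 O \left(-173 + O\right)$
$\left(- 107 Y{\left(6 \right)} + 21\right) + S{\left(- 2 \left(2 - 2\right) \left(-1\right) \right)} = \left(\left(-107\right) 24 + 21\right) + 2 - 2 \left(2 - 2\right) \left(-1\right) \left(-173 + - 2 \left(2 - 2\right) \left(-1\right)\right) = \left(-2568 + 21\right) + 2 \left(-2\right) 0 \left(-1\right) \left(-173 + \left(-2\right) 0 \left(-1\right)\right) = -2547 + 2 \cdot 0 \left(-1\right) \left(-173 + 0 \left(-1\right)\right) = -2547 + 2 \cdot 0 \left(-173 + 0\right) = -2547 + 2 \cdot 0 \left(-173\right) = -2547 + 0 = -2547$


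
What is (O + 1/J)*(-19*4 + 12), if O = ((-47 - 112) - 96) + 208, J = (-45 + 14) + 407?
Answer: 141368/47 ≈ 3007.8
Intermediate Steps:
J = 376 (J = -31 + 407 = 376)
O = -47 (O = (-159 - 96) + 208 = -255 + 208 = -47)
(O + 1/J)*(-19*4 + 12) = (-47 + 1/376)*(-19*4 + 12) = (-47 + 1/376)*(-76 + 12) = -17671/376*(-64) = 141368/47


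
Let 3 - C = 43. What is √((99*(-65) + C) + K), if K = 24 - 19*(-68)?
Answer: I*√5159 ≈ 71.826*I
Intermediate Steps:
C = -40 (C = 3 - 1*43 = 3 - 43 = -40)
K = 1316 (K = 24 + 1292 = 1316)
√((99*(-65) + C) + K) = √((99*(-65) - 40) + 1316) = √((-6435 - 40) + 1316) = √(-6475 + 1316) = √(-5159) = I*√5159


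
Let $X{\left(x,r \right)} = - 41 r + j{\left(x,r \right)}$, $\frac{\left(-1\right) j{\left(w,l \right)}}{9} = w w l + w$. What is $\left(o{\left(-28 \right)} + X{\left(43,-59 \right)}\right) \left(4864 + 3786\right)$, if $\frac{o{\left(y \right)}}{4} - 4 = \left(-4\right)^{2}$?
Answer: $8511003150$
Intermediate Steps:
$o{\left(y \right)} = 80$ ($o{\left(y \right)} = 16 + 4 \left(-4\right)^{2} = 16 + 4 \cdot 16 = 16 + 64 = 80$)
$j{\left(w,l \right)} = - 9 w - 9 l w^{2}$ ($j{\left(w,l \right)} = - 9 \left(w w l + w\right) = - 9 \left(w^{2} l + w\right) = - 9 \left(l w^{2} + w\right) = - 9 \left(w + l w^{2}\right) = - 9 w - 9 l w^{2}$)
$X{\left(x,r \right)} = - 41 r - 9 x \left(1 + r x\right)$
$\left(o{\left(-28 \right)} + X{\left(43,-59 \right)}\right) \left(4864 + 3786\right) = \left(80 - \left(-2419 + 387 \left(1 - 2537\right)\right)\right) \left(4864 + 3786\right) = \left(80 - \left(-2419 + 387 \left(1 - 2537\right)\right)\right) 8650 = \left(80 - \left(-2419 + 387 \left(-2536\right)\right)\right) 8650 = \left(80 + \left(2419 + 981432\right)\right) 8650 = \left(80 + 983851\right) 8650 = 983931 \cdot 8650 = 8511003150$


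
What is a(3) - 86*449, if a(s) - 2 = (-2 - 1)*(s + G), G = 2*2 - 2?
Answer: -38627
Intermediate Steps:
G = 2 (G = 4 - 2 = 2)
a(s) = -4 - 3*s (a(s) = 2 + (-2 - 1)*(s + 2) = 2 - 3*(2 + s) = 2 + (-6 - 3*s) = -4 - 3*s)
a(3) - 86*449 = (-4 - 3*3) - 86*449 = (-4 - 9) - 38614 = -13 - 38614 = -38627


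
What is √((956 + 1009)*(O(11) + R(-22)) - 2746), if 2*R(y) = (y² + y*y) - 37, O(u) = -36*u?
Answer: √535286/2 ≈ 365.82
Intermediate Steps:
R(y) = -37/2 + y² (R(y) = ((y² + y*y) - 37)/2 = ((y² + y²) - 37)/2 = (2*y² - 37)/2 = (-37 + 2*y²)/2 = -37/2 + y²)
√((956 + 1009)*(O(11) + R(-22)) - 2746) = √((956 + 1009)*(-36*11 + (-37/2 + (-22)²)) - 2746) = √(1965*(-396 + (-37/2 + 484)) - 2746) = √(1965*(-396 + 931/2) - 2746) = √(1965*(139/2) - 2746) = √(273135/2 - 2746) = √(267643/2) = √535286/2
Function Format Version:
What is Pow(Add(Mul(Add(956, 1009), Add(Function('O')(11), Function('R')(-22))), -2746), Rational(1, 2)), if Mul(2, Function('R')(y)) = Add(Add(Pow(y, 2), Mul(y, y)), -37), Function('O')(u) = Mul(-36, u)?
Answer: Mul(Rational(1, 2), Pow(535286, Rational(1, 2))) ≈ 365.82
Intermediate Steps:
Function('R')(y) = Add(Rational(-37, 2), Pow(y, 2)) (Function('R')(y) = Mul(Rational(1, 2), Add(Add(Pow(y, 2), Mul(y, y)), -37)) = Mul(Rational(1, 2), Add(Add(Pow(y, 2), Pow(y, 2)), -37)) = Mul(Rational(1, 2), Add(Mul(2, Pow(y, 2)), -37)) = Mul(Rational(1, 2), Add(-37, Mul(2, Pow(y, 2)))) = Add(Rational(-37, 2), Pow(y, 2)))
Pow(Add(Mul(Add(956, 1009), Add(Function('O')(11), Function('R')(-22))), -2746), Rational(1, 2)) = Pow(Add(Mul(Add(956, 1009), Add(Mul(-36, 11), Add(Rational(-37, 2), Pow(-22, 2)))), -2746), Rational(1, 2)) = Pow(Add(Mul(1965, Add(-396, Add(Rational(-37, 2), 484))), -2746), Rational(1, 2)) = Pow(Add(Mul(1965, Add(-396, Rational(931, 2))), -2746), Rational(1, 2)) = Pow(Add(Mul(1965, Rational(139, 2)), -2746), Rational(1, 2)) = Pow(Add(Rational(273135, 2), -2746), Rational(1, 2)) = Pow(Rational(267643, 2), Rational(1, 2)) = Mul(Rational(1, 2), Pow(535286, Rational(1, 2)))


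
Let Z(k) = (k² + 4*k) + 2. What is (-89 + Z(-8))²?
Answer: 3025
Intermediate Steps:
Z(k) = 2 + k² + 4*k
(-89 + Z(-8))² = (-89 + (2 + (-8)² + 4*(-8)))² = (-89 + (2 + 64 - 32))² = (-89 + 34)² = (-55)² = 3025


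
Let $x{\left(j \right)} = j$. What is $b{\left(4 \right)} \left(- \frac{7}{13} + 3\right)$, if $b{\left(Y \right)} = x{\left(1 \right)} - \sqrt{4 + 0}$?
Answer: $- \frac{32}{13} \approx -2.4615$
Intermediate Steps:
$b{\left(Y \right)} = -1$ ($b{\left(Y \right)} = 1 - \sqrt{4 + 0} = 1 - \sqrt{4} = 1 - 2 = -1$)
$b{\left(4 \right)} \left(- \frac{7}{13} + 3\right) = - (- \frac{7}{13} + 3) = \left(-1\right) \frac{32}{13} = - \frac{32}{13}$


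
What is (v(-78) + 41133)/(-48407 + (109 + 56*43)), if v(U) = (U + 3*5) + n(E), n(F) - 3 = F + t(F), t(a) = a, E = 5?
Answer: -41083/45890 ≈ -0.89525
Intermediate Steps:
n(F) = 3 + 2*F (n(F) = 3 + (F + F) = 3 + 2*F)
v(U) = 28 + U (v(U) = (U + 3*5) + (3 + 2*5) = (U + 15) + (3 + 10) = (15 + U) + 13 = 28 + U)
(v(-78) + 41133)/(-48407 + (109 + 56*43)) = ((28 - 78) + 41133)/(-48407 + (109 + 56*43)) = (-50 + 41133)/(-48407 + (109 + 2408)) = 41083/(-48407 + 2517) = 41083/(-45890) = 41083*(-1/45890) = -41083/45890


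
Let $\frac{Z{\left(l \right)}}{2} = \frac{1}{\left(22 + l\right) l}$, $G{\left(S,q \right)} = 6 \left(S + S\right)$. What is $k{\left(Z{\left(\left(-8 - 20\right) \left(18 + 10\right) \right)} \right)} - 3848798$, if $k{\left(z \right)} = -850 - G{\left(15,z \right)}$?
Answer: $-3849828$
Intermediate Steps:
$G{\left(S,q \right)} = 12 S$ ($G{\left(S,q \right)} = 6 \cdot 2 S = 12 S$)
$Z{\left(l \right)} = \frac{2}{l \left(22 + l\right)}$ ($Z{\left(l \right)} = 2 \frac{1}{\left(22 + l\right) l} = 2 \frac{1}{l \left(22 + l\right)} = \frac{2}{l \left(22 + l\right)}$)
$k{\left(z \right)} = -1030$ ($k{\left(z \right)} = -850 - 12 \cdot 15 = -850 - 180 = -1030$)
$k{\left(Z{\left(\left(-8 - 20\right) \left(18 + 10\right) \right)} \right)} - 3848798 = -1030 - 3848798 = -3849828$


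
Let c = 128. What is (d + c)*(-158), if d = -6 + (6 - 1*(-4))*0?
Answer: -19276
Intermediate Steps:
d = -6 (d = -6 + (6 + 4)*0 = -6 + 10*0 = -6 + 0 = -6)
(d + c)*(-158) = (-6 + 128)*(-158) = 122*(-158) = -19276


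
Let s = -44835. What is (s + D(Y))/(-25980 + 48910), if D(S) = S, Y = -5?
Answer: -4484/2293 ≈ -1.9555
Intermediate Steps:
(s + D(Y))/(-25980 + 48910) = (-44835 - 5)/(-25980 + 48910) = -44840/22930 = -44840*1/22930 = -4484/2293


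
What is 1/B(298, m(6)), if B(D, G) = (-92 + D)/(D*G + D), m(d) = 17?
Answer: 2682/103 ≈ 26.039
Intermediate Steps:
B(D, G) = (-92 + D)/(D + D*G)
1/B(298, m(6)) = 1/((-92 + 298)/(298*(1 + 17))) = 1/((1/298)*206/18) = 1/((1/298)*(1/18)*206) = 1/(103/2682) = 2682/103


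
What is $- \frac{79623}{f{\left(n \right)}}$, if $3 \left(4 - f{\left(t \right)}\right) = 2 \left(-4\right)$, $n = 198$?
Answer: $- \frac{238869}{20} \approx -11943.0$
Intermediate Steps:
$f{\left(t \right)} = \frac{20}{3}$ ($f{\left(t \right)} = 4 - \frac{2 \left(-4\right)}{3} = 4 - - \frac{8}{3} = 4 + \frac{8}{3} = \frac{20}{3}$)
$- \frac{79623}{f{\left(n \right)}} = - \frac{79623}{\frac{20}{3}} = \left(-79623\right) \frac{3}{20} = - \frac{238869}{20}$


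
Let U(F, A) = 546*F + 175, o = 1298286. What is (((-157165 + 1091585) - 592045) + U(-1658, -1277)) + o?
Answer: 735568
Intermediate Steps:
U(F, A) = 175 + 546*F
(((-157165 + 1091585) - 592045) + U(-1658, -1277)) + o = (((-157165 + 1091585) - 592045) + (175 + 546*(-1658))) + 1298286 = ((934420 - 592045) + (175 - 905268)) + 1298286 = (342375 - 905093) + 1298286 = -562718 + 1298286 = 735568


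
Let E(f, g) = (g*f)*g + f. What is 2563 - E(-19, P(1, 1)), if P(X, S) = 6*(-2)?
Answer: 5318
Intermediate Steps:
P(X, S) = -12
E(f, g) = f + f*g² (E(f, g) = (f*g)*g + f = f*g² + f = f + f*g²)
2563 - E(-19, P(1, 1)) = 2563 - (-19)*(1 + (-12)²) = 2563 - (-19)*(1 + 144) = 2563 - (-19)*145 = 2563 - 1*(-2755) = 2563 + 2755 = 5318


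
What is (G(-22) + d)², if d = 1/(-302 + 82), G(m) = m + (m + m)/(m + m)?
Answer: 21353641/48400 ≈ 441.19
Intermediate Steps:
G(m) = 1 + m (G(m) = m + (2*m)/((2*m)) = m + (2*m)*(1/(2*m)) = m + 1 = 1 + m)
d = -1/220 (d = 1/(-220) = -1/220 ≈ -0.0045455)
(G(-22) + d)² = ((1 - 22) - 1/220)² = (-21 - 1/220)² = (-4621/220)² = 21353641/48400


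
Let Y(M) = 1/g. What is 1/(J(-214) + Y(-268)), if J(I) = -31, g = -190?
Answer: -190/5891 ≈ -0.032253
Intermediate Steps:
Y(M) = -1/190 (Y(M) = 1/(-190) = -1/190)
1/(J(-214) + Y(-268)) = 1/(-31 - 1/190) = 1/(-5891/190) = -190/5891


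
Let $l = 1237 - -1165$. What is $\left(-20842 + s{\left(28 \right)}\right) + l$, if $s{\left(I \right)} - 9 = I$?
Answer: $-18403$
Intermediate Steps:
$s{\left(I \right)} = 9 + I$
$l = 2402$ ($l = 1237 + 1165 = 2402$)
$\left(-20842 + s{\left(28 \right)}\right) + l = \left(-20842 + \left(9 + 28\right)\right) + 2402 = \left(-20842 + 37\right) + 2402 = -20805 + 2402 = -18403$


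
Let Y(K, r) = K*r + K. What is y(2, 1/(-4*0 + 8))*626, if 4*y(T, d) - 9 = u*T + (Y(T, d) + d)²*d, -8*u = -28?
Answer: 2677089/1024 ≈ 2614.3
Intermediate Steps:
Y(K, r) = K + K*r
u = 7/2 (u = -⅛*(-28) = 7/2 ≈ 3.5000)
y(T, d) = 9/4 + 7*T/8 + d*(d + T*(1 + d))²/4 (y(T, d) = 9/4 + (7*T/2 + (T*(1 + d) + d)²*d)/4 = 9/4 + (7*T/2 + (d + T*(1 + d))²*d)/4 = 9/4 + (7*T/2 + d*(d + T*(1 + d))²)/4 = 9/4 + (7*T/8 + d*(d + T*(1 + d))²/4) = 9/4 + 7*T/8 + d*(d + T*(1 + d))²/4)
y(2, 1/(-4*0 + 8))*626 = (9/4 + (7/8)*2 + (1/(-4*0 + 8) + 2*(1 + 1/(-4*0 + 8)))²/(4*(-4*0 + 8)))*626 = (9/4 + 7/4 + (1/(0 + 8) + 2*(1 + 1/(0 + 8)))²/(4*(0 + 8)))*626 = (9/4 + 7/4 + (¼)*(1/8 + 2*(1 + 1/8))²/8)*626 = (9/4 + 7/4 + (¼)*(⅛)*(⅛ + 2*(1 + ⅛))²)*626 = (9/4 + 7/4 + (¼)*(⅛)*(⅛ + 2*(9/8))²)*626 = (9/4 + 7/4 + (¼)*(⅛)*(⅛ + 9/4)²)*626 = (9/4 + 7/4 + (¼)*(⅛)*(19/8)²)*626 = (9/4 + 7/4 + (¼)*(⅛)*(361/64))*626 = (9/4 + 7/4 + 361/2048)*626 = (8553/2048)*626 = 2677089/1024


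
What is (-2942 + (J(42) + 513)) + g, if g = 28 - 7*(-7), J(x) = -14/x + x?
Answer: -6931/3 ≈ -2310.3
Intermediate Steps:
J(x) = x - 14/x
g = 77 (g = 28 + 49 = 77)
(-2942 + (J(42) + 513)) + g = (-2942 + ((42 - 14/42) + 513)) + 77 = (-2942 + ((42 - 14*1/42) + 513)) + 77 = (-2942 + ((42 - 1/3) + 513)) + 77 = (-2942 + (125/3 + 513)) + 77 = (-2942 + 1664/3) + 77 = -7162/3 + 77 = -6931/3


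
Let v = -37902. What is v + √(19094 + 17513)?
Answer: -37902 + √36607 ≈ -37711.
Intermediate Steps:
v + √(19094 + 17513) = -37902 + √(19094 + 17513) = -37902 + √36607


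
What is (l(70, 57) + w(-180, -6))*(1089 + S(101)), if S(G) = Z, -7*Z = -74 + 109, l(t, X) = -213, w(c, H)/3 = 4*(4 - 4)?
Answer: -230892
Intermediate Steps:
w(c, H) = 0 (w(c, H) = 3*(4*(4 - 4)) = 3*(4*0) = 3*0 = 0)
Z = -5 (Z = -(-74 + 109)/7 = -⅐*35 = -5)
S(G) = -5
(l(70, 57) + w(-180, -6))*(1089 + S(101)) = (-213 + 0)*(1089 - 5) = -213*1084 = -230892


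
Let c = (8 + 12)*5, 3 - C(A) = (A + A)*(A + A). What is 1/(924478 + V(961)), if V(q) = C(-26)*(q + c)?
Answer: -1/1941283 ≈ -5.1512e-7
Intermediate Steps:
C(A) = 3 - 4*A**2 (C(A) = 3 - (A + A)*(A + A) = 3 - 2*A*2*A = 3 - 4*A**2)
c = 100 (c = 20*5 = 100)
V(q) = -270100 - 2701*q (V(q) = (3 - 4*(-26)**2)*(q + 100) = (3 - 4*676)*(100 + q) = (3 - 2704)*(100 + q) = -2701*(100 + q) = -270100 - 2701*q)
1/(924478 + V(961)) = 1/(924478 + (-270100 - 2701*961)) = 1/(924478 + (-270100 - 2595661)) = 1/(924478 - 2865761) = 1/(-1941283) = -1/1941283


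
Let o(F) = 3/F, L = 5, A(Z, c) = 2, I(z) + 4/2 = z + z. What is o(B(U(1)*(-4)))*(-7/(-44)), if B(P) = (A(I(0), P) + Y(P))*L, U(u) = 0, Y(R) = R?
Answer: 21/440 ≈ 0.047727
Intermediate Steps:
I(z) = -2 + 2*z (I(z) = -2 + (z + z) = -2 + 2*z)
B(P) = 10 + 5*P (B(P) = (2 + P)*5 = 10 + 5*P)
o(B(U(1)*(-4)))*(-7/(-44)) = (3/(10 + 5*(0*(-4))))*(-7/(-44)) = (3/(10 + 5*0))*(-7*(-1/44)) = (3/(10 + 0))*(7/44) = (3/10)*(7/44) = 21/440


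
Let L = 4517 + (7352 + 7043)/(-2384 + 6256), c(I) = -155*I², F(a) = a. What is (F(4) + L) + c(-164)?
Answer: -16124383653/3872 ≈ -4.1644e+6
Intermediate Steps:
L = 17504219/3872 (L = 4517 + 14395/3872 = 17504219/3872 ≈ 4520.7)
(F(4) + L) + c(-164) = (4 + 17504219/3872) - 155*(-164)² = 17519707/3872 - 155*26896 = 17519707/3872 - 4168880 = -16124383653/3872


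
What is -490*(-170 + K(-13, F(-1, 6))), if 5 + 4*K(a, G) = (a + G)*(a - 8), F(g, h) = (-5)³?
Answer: -542185/2 ≈ -2.7109e+5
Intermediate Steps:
F(g, h) = -125
K(a, G) = -5/4 + (-8 + a)*(G + a)/4 (K(a, G) = -5/4 + ((a + G)*(a - 8))/4 = -5/4 + ((G + a)*(-8 + a))/4 = -5/4 + ((-8 + a)*(G + a))/4 = -5/4 + (-8 + a)*(G + a)/4)
-490*(-170 + K(-13, F(-1, 6))) = -490*(-170 + (-5/4 - 2*(-125) - 2*(-13) + (¼)*(-13)² + (¼)*(-125)*(-13))) = -490*(-170 + (-5/4 + 250 + 26 + (¼)*169 + 1625/4)) = -490*(-170 + (-5/4 + 250 + 26 + 169/4 + 1625/4)) = -490*(-170 + 2893/4) = -490*2213/4 = -542185/2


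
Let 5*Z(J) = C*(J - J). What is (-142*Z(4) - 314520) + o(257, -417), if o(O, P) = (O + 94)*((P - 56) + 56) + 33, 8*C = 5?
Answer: -460854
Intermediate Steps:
C = 5/8 (C = (1/8)*5 = 5/8 ≈ 0.62500)
Z(J) = 0 (Z(J) = (5*(J - J)/8)/5 = ((5/8)*0)/5 = (1/5)*0 = 0)
o(O, P) = 33 + P*(94 + O) (o(O, P) = (94 + O)*((-56 + P) + 56) + 33 = (94 + O)*P + 33 = P*(94 + O) + 33 = 33 + P*(94 + O))
(-142*Z(4) - 314520) + o(257, -417) = (-142*0 - 314520) + (33 + 94*(-417) + 257*(-417)) = (0 - 314520) + (33 - 39198 - 107169) = -314520 - 146334 = -460854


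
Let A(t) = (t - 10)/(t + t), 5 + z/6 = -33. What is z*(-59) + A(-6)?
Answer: 40360/3 ≈ 13453.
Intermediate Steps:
z = -228 (z = -30 + 6*(-33) = -30 - 198 = -228)
A(t) = (-10 + t)/(2*t) (A(t) = (-10 + t)/((2*t)) = (-10 + t)*(1/(2*t)) = (-10 + t)/(2*t))
z*(-59) + A(-6) = -228*(-59) + (½)*(-10 - 6)/(-6) = 13452 + (½)*(-⅙)*(-16) = 13452 + 4/3 = 40360/3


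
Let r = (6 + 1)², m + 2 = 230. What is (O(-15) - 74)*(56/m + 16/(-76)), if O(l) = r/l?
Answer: -122/45 ≈ -2.7111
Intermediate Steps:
m = 228 (m = -2 + 230 = 228)
r = 49 (r = 7² = 49)
O(l) = 49/l
(O(-15) - 74)*(56/m + 16/(-76)) = (49/(-15) - 74)*(56/228 + 16/(-76)) = (49*(-1/15) - 74)*(56*(1/228) + 16*(-1/76)) = (-49/15 - 74)*(14/57 - 4/19) = -1159/15*2/57 = -122/45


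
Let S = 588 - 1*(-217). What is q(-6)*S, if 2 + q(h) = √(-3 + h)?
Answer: -1610 + 2415*I ≈ -1610.0 + 2415.0*I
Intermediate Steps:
q(h) = -2 + √(-3 + h)
S = 805 (S = 588 + 217 = 805)
q(-6)*S = (-2 + √(-3 - 6))*805 = (-2 + √(-9))*805 = (-2 + 3*I)*805 = -1610 + 2415*I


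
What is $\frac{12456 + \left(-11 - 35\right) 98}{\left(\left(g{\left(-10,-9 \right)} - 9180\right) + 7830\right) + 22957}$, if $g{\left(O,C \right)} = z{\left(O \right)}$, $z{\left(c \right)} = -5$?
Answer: $\frac{3974}{10801} \approx 0.36793$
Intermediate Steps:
$g{\left(O,C \right)} = -5$
$\frac{12456 + \left(-11 - 35\right) 98}{\left(\left(g{\left(-10,-9 \right)} - 9180\right) + 7830\right) + 22957} = \frac{12456 + \left(-11 - 35\right) 98}{\left(\left(-5 - 9180\right) + 7830\right) + 22957} = \frac{12456 - 4508}{\left(-9185 + 7830\right) + 22957} = \frac{12456 - 4508}{-1355 + 22957} = \frac{7948}{21602} = 7948 \cdot \frac{1}{21602} = \frac{3974}{10801}$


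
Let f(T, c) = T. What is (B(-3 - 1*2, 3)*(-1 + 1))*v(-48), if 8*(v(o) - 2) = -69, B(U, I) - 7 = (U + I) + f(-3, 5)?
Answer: 0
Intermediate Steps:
B(U, I) = 4 + I + U (B(U, I) = 7 + ((U + I) - 3) = 7 + ((I + U) - 3) = 7 + (-3 + I + U) = 4 + I + U)
v(o) = -53/8 (v(o) = 2 + (⅛)*(-69) = 2 - 69/8 = -53/8)
(B(-3 - 1*2, 3)*(-1 + 1))*v(-48) = ((4 + 3 + (-3 - 1*2))*(-1 + 1))*(-53/8) = ((4 + 3 + (-3 - 2))*0)*(-53/8) = ((4 + 3 - 5)*0)*(-53/8) = (2*0)*(-53/8) = 0*(-53/8) = 0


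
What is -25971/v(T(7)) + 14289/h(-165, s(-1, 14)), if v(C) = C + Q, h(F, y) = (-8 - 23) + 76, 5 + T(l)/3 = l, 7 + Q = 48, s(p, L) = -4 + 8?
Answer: -165704/705 ≈ -235.04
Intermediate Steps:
s(p, L) = 4
Q = 41 (Q = -7 + 48 = 41)
T(l) = -15 + 3*l
h(F, y) = 45 (h(F, y) = -31 + 76 = 45)
v(C) = 41 + C (v(C) = C + 41 = 41 + C)
-25971/v(T(7)) + 14289/h(-165, s(-1, 14)) = -25971/(41 + (-15 + 3*7)) + 14289/45 = -25971/(41 + (-15 + 21)) + 14289*(1/45) = -25971/(41 + 6) + 4763/15 = -25971/47 + 4763/15 = -165704/705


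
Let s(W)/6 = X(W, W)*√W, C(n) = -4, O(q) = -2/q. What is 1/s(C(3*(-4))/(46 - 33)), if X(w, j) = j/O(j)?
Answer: 169*I*√13/96 ≈ 6.3473*I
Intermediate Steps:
X(w, j) = -j²/2 (X(w, j) = j/((-2/j)) = j*(-j/2) = -j²/2)
s(W) = -3*W^(5/2) (s(W) = 6*((-W²/2)*√W) = 6*(-W^(5/2)/2) = -3*W^(5/2))
1/s(C(3*(-4))/(46 - 33)) = 1/(-3*32*I/(46 - 33)^(5/2)) = 1/(-3*32*I*√13/2197) = 1/(-96*I*√13/2197) = 169*I*√13/96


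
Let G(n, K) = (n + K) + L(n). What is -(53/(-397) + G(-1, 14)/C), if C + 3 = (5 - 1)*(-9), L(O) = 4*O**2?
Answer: 8816/15483 ≈ 0.56940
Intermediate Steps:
G(n, K) = K + n + 4*n**2 (G(n, K) = (n + K) + 4*n**2 = (K + n) + 4*n**2 = K + n + 4*n**2)
C = -39 (C = -3 + (5 - 1)*(-9) = -3 + 4*(-9) = -3 - 36 = -39)
-(53/(-397) + G(-1, 14)/C) = -(53/(-397) + (14 - 1 + 4*(-1)**2)/(-39)) = -(53*(-1/397) + (14 - 1 + 4*1)*(-1/39)) = -(-53/397 + (14 - 1 + 4)*(-1/39)) = -(-53/397 + 17*(-1/39)) = -(-53/397 - 17/39) = -1*(-8816/15483) = 8816/15483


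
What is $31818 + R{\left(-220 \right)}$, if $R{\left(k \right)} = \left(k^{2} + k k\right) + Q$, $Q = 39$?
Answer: $128657$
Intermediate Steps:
$R{\left(k \right)} = 39 + 2 k^{2}$ ($R{\left(k \right)} = \left(k^{2} + k k\right) + 39 = \left(k^{2} + k^{2}\right) + 39 = 2 k^{2} + 39 = 39 + 2 k^{2}$)
$31818 + R{\left(-220 \right)} = 31818 + \left(39 + 2 \left(-220\right)^{2}\right) = 31818 + \left(39 + 2 \cdot 48400\right) = 31818 + \left(39 + 96800\right) = 31818 + 96839 = 128657$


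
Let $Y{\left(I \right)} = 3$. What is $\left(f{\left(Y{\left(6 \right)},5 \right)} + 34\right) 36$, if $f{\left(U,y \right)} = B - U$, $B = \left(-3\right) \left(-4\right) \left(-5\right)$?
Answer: $-1044$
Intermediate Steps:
$B = -60$ ($B = 12 \left(-5\right) = -60$)
$f{\left(U,y \right)} = -60 - U$
$\left(f{\left(Y{\left(6 \right)},5 \right)} + 34\right) 36 = \left(\left(-60 - 3\right) + 34\right) 36 = \left(-63 + 34\right) 36 = \left(-29\right) 36 = -1044$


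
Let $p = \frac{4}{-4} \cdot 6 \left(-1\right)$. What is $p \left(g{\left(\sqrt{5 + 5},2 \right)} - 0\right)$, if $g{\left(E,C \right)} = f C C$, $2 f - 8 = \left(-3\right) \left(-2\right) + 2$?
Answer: $192$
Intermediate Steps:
$f = 8$ ($f = 4 + \frac{\left(-3\right) \left(-2\right) + 2}{2} = 4 + \frac{6 + 2}{2} = 4 + \frac{1}{2} \cdot 8 = 4 + 4 = 8$)
$g{\left(E,C \right)} = 8 C^{2}$ ($g{\left(E,C \right)} = 8 C C = 8 C^{2}$)
$p = 6$ ($p = 4 \left(- \frac{1}{4}\right) 6 \left(-1\right) = \left(-1\right) 6 \left(-1\right) = \left(-6\right) \left(-1\right) = 6$)
$p \left(g{\left(\sqrt{5 + 5},2 \right)} - 0\right) = 6 \left(8 \cdot 2^{2} - 0\right) = 6 \left(8 \cdot 4 + 0\right) = 6 \left(32 + 0\right) = 6 \cdot 32 = 192$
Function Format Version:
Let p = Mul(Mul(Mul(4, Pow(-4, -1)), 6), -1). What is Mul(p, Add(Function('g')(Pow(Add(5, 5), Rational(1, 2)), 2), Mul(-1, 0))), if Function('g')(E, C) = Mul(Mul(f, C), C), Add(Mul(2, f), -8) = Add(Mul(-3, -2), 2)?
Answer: 192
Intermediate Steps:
f = 8 (f = Add(4, Mul(Rational(1, 2), Add(Mul(-3, -2), 2))) = Add(4, Mul(Rational(1, 2), Add(6, 2))) = Add(4, Mul(Rational(1, 2), 8)) = Add(4, 4) = 8)
Function('g')(E, C) = Mul(8, Pow(C, 2)) (Function('g')(E, C) = Mul(Mul(8, C), C) = Mul(8, Pow(C, 2)))
p = 6 (p = Mul(Mul(Mul(4, Rational(-1, 4)), 6), -1) = Mul(Mul(-1, 6), -1) = Mul(-6, -1) = 6)
Mul(p, Add(Function('g')(Pow(Add(5, 5), Rational(1, 2)), 2), Mul(-1, 0))) = Mul(6, Add(Mul(8, Pow(2, 2)), Mul(-1, 0))) = Mul(6, Add(Mul(8, 4), 0)) = Mul(6, Add(32, 0)) = Mul(6, 32) = 192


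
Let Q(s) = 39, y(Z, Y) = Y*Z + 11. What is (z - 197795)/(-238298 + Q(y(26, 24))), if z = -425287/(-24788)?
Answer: 4902517173/5905964092 ≈ 0.83010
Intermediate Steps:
y(Z, Y) = 11 + Y*Z
z = 425287/24788 (z = -425287*(-1/24788) = 425287/24788 ≈ 17.157)
(z - 197795)/(-238298 + Q(y(26, 24))) = (425287/24788 - 197795)/(-238298 + 39) = -4902517173/24788/(-238259) = -4902517173/24788*(-1/238259) = 4902517173/5905964092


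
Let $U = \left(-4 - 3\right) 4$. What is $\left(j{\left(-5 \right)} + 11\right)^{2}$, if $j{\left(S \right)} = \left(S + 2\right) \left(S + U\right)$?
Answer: $12100$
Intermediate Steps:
$U = -28$ ($U = \left(-7\right) 4 = -28$)
$j{\left(S \right)} = \left(-28 + S\right) \left(2 + S\right)$ ($j{\left(S \right)} = \left(S + 2\right) \left(S - 28\right) = \left(2 + S\right) \left(-28 + S\right) = \left(-28 + S\right) \left(2 + S\right)$)
$\left(j{\left(-5 \right)} + 11\right)^{2} = \left(\left(-56 + \left(-5\right)^{2} - -130\right) + 11\right)^{2} = \left(\left(-56 + 25 + 130\right) + 11\right)^{2} = \left(99 + 11\right)^{2} = 110^{2} = 12100$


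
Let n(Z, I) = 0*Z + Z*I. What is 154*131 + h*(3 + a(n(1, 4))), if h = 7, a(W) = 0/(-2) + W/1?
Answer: 20223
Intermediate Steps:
n(Z, I) = I*Z (n(Z, I) = 0 + I*Z = I*Z)
a(W) = W (a(W) = 0*(-½) + W*1 = 0 + W = W)
154*131 + h*(3 + a(n(1, 4))) = 154*131 + 7*(3 + 4*1) = 20174 + 7*(3 + 4) = 20174 + 7*7 = 20174 + 49 = 20223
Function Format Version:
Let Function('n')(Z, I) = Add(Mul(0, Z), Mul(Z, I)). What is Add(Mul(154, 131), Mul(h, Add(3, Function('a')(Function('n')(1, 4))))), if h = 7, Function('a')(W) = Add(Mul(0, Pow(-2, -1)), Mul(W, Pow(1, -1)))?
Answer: 20223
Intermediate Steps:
Function('n')(Z, I) = Mul(I, Z) (Function('n')(Z, I) = Add(0, Mul(I, Z)) = Mul(I, Z))
Function('a')(W) = W (Function('a')(W) = Add(Mul(0, Rational(-1, 2)), Mul(W, 1)) = Add(0, W) = W)
Add(Mul(154, 131), Mul(h, Add(3, Function('a')(Function('n')(1, 4))))) = Add(Mul(154, 131), Mul(7, Add(3, Mul(4, 1)))) = Add(20174, Mul(7, Add(3, 4))) = Add(20174, Mul(7, 7)) = Add(20174, 49) = 20223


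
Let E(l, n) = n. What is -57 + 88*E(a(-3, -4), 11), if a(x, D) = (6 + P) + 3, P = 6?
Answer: 911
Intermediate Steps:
a(x, D) = 15 (a(x, D) = (6 + 6) + 3 = 12 + 3 = 15)
-57 + 88*E(a(-3, -4), 11) = -57 + 88*11 = -57 + 968 = 911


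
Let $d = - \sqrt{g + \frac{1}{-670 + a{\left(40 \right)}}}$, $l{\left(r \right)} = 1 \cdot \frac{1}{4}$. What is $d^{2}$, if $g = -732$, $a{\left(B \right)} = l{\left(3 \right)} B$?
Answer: $- \frac{483121}{660} \approx -732.0$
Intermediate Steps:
$l{\left(r \right)} = \frac{1}{4}$ ($l{\left(r \right)} = 1 \cdot \frac{1}{4} = \frac{1}{4}$)
$a{\left(B \right)} = \frac{B}{4}$
$d = - \frac{i \sqrt{79714965}}{330}$ ($d = - \sqrt{-732 + \frac{1}{-670 + \frac{1}{4} \cdot 40}} = - \sqrt{-732 + \frac{1}{-670 + 10}} = - \sqrt{-732 + \frac{1}{-660}} = - \sqrt{-732 - \frac{1}{660}} = - \sqrt{- \frac{483121}{660}} = - \frac{i \sqrt{79714965}}{330} \approx - 27.056 i$)
$d^{2} = \left(- \frac{i \sqrt{79714965}}{330}\right)^{2} = - \frac{483121}{660}$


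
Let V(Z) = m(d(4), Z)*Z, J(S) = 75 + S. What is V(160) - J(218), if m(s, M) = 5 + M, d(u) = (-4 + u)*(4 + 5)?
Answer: 26107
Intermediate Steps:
d(u) = -36 + 9*u (d(u) = (-4 + u)*9 = -36 + 9*u)
V(Z) = Z*(5 + Z) (V(Z) = (5 + Z)*Z = Z*(5 + Z))
V(160) - J(218) = 160*(5 + 160) - (75 + 218) = 160*165 - 1*293 = 26400 - 293 = 26107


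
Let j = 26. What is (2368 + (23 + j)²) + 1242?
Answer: 6011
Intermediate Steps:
(2368 + (23 + j)²) + 1242 = (2368 + (23 + 26)²) + 1242 = (2368 + 49²) + 1242 = (2368 + 2401) + 1242 = 4769 + 1242 = 6011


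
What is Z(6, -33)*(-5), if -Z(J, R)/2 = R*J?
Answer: -1980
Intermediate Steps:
Z(J, R) = -2*J*R (Z(J, R) = -2*R*J = -2*J*R)
Z(6, -33)*(-5) = -2*6*(-33)*(-5) = 396*(-5) = -1980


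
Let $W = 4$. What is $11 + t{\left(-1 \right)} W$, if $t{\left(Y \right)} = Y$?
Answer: $7$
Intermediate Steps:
$11 + t{\left(-1 \right)} W = 11 - 4 = 7$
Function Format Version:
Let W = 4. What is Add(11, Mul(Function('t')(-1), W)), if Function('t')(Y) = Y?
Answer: 7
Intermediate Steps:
Add(11, Mul(Function('t')(-1), W)) = Add(11, Mul(-1, 4)) = Add(11, -4) = 7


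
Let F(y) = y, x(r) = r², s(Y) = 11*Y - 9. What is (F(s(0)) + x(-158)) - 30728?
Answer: -5773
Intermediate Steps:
s(Y) = -9 + 11*Y
(F(s(0)) + x(-158)) - 30728 = ((-9 + 11*0) + (-158)²) - 30728 = ((-9 + 0) + 24964) - 30728 = (-9 + 24964) - 30728 = 24955 - 30728 = -5773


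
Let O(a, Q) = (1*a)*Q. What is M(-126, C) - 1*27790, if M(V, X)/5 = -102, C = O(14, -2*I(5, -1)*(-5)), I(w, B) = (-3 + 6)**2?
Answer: -28300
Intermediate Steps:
I(w, B) = 9 (I(w, B) = 3**2 = 9)
O(a, Q) = Q*a (O(a, Q) = a*Q = Q*a)
C = 1260 (C = (-2*9*(-5))*14 = -18*(-5)*14 = 90*14 = 1260)
M(V, X) = -510 (M(V, X) = 5*(-102) = -510)
M(-126, C) - 1*27790 = -510 - 1*27790 = -510 - 27790 = -28300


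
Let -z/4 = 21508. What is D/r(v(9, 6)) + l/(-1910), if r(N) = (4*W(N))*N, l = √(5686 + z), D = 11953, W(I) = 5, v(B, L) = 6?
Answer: 11953/120 - I*√80346/1910 ≈ 99.608 - 0.14841*I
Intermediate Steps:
z = -86032 (z = -4*21508 = -86032)
l = I*√80346 (l = √(5686 - 86032) = √(-80346) = I*√80346 ≈ 283.45*I)
r(N) = 20*N (r(N) = (4*5)*N = 20*N)
D/r(v(9, 6)) + l/(-1910) = 11953/((20*6)) + (I*√80346)/(-1910) = 11953/120 + (I*√80346)*(-1/1910) = 11953*(1/120) - I*√80346/1910 = 11953/120 - I*√80346/1910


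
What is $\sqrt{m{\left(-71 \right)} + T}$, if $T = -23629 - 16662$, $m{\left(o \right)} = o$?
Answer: $31 i \sqrt{42} \approx 200.9 i$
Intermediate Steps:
$T = -40291$
$\sqrt{m{\left(-71 \right)} + T} = \sqrt{-71 - 40291} = \sqrt{-40362} = 31 i \sqrt{42}$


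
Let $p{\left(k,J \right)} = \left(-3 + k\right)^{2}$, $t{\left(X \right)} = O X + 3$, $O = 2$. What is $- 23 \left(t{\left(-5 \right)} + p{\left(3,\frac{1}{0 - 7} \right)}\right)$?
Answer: $161$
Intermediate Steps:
$t{\left(X \right)} = 3 + 2 X$ ($t{\left(X \right)} = 2 X + 3 = 3 + 2 X$)
$- 23 \left(t{\left(-5 \right)} + p{\left(3,\frac{1}{0 - 7} \right)}\right) = - 23 \left(\left(3 + 2 \left(-5\right)\right) + \left(-3 + 3\right)^{2}\right) = - 23 \left(\left(3 - 10\right) + 0^{2}\right) = - 23 \left(-7 + 0\right) = \left(-23\right) \left(-7\right) = 161$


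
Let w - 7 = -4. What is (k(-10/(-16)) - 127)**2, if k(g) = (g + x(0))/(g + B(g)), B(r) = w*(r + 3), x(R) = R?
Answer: 136399041/8464 ≈ 16115.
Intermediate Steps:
w = 3 (w = 7 - 4 = 3)
B(r) = 9 + 3*r (B(r) = 3*(r + 3) = 3*(3 + r) = 9 + 3*r)
k(g) = g/(9 + 4*g) (k(g) = (g + 0)/(g + (9 + 3*g)) = g/(9 + 4*g))
(k(-10/(-16)) - 127)**2 = ((-10/(-16))/(9 + 4*(-10/(-16))) - 127)**2 = ((-10*(-1/16))/(9 + 4*(-10*(-1/16))) - 127)**2 = (5/(8*(9 + 4*(5/8))) - 127)**2 = (5/(8*(9 + 5/2)) - 127)**2 = (5/(8*(23/2)) - 127)**2 = ((5/8)*(2/23) - 127)**2 = (5/92 - 127)**2 = (-11679/92)**2 = 136399041/8464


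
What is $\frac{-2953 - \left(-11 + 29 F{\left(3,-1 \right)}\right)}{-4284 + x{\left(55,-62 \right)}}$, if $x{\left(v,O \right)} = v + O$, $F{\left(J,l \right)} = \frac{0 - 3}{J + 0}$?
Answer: $\frac{2913}{4291} \approx 0.67886$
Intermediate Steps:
$F{\left(J,l \right)} = - \frac{3}{J}$
$x{\left(v,O \right)} = O + v$
$\frac{-2953 - \left(-11 + 29 F{\left(3,-1 \right)}\right)}{-4284 + x{\left(55,-62 \right)}} = \frac{-2953 - \left(-11 + 29 \left(- \frac{3}{3}\right)\right)}{-4284 + \left(-62 + 55\right)} = \frac{-2953 - \left(-11 + 29 \left(\left(-3\right) \frac{1}{3}\right)\right)}{-4284 - 7} = \frac{-2953 + \left(11 - -29\right)}{-4291} = \left(-2953 + \left(11 + 29\right)\right) \left(- \frac{1}{4291}\right) = \left(-2953 + 40\right) \left(- \frac{1}{4291}\right) = \left(-2913\right) \left(- \frac{1}{4291}\right) = \frac{2913}{4291}$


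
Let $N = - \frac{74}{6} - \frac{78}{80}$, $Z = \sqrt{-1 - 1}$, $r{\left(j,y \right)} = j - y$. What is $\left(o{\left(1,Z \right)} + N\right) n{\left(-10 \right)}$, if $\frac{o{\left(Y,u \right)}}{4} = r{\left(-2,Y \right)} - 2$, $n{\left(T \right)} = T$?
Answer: $\frac{3997}{12} \approx 333.08$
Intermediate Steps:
$Z = i \sqrt{2}$ ($Z = \sqrt{-2} = i \sqrt{2} \approx 1.4142 i$)
$N = - \frac{1597}{120}$ ($N = \left(-74\right) \frac{1}{6} - \frac{39}{40} = - \frac{37}{3} - \frac{39}{40} = - \frac{1597}{120} \approx -13.308$)
$o{\left(Y,u \right)} = -16 - 4 Y$ ($o{\left(Y,u \right)} = 4 \left(\left(-2 - Y\right) - 2\right) = 4 \left(-4 - Y\right) = -16 - 4 Y$)
$\left(o{\left(1,Z \right)} + N\right) n{\left(-10 \right)} = \left(\left(-16 - 4\right) - \frac{1597}{120}\right) \left(-10\right) = \left(-20 - \frac{1597}{120}\right) \left(-10\right) = \left(- \frac{3997}{120}\right) \left(-10\right) = \frac{3997}{12}$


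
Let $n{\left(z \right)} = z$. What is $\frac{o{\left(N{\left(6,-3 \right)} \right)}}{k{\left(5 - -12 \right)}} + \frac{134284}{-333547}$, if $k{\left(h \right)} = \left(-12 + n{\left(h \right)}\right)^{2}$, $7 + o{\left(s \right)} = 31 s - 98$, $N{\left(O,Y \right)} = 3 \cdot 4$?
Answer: $\frac{85699949}{8338675} \approx 10.277$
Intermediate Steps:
$N{\left(O,Y \right)} = 12$
$o{\left(s \right)} = -105 + 31 s$ ($o{\left(s \right)} = -7 + \left(31 s - 98\right) = -7 + \left(-98 + 31 s\right) = -105 + 31 s$)
$k{\left(h \right)} = \left(-12 + h\right)^{2}$
$\frac{o{\left(N{\left(6,-3 \right)} \right)}}{k{\left(5 - -12 \right)}} + \frac{134284}{-333547} = \frac{-105 + 31 \cdot 12}{\left(-12 + \left(5 - -12\right)\right)^{2}} + \frac{134284}{-333547} = \frac{-105 + 372}{\left(-12 + \left(5 + 12\right)\right)^{2}} + 134284 \left(- \frac{1}{333547}\right) = \frac{267}{\left(-12 + 17\right)^{2}} - \frac{134284}{333547} = \frac{267}{5^{2}} - \frac{134284}{333547} = \frac{267}{25} - \frac{134284}{333547} = \frac{85699949}{8338675}$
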